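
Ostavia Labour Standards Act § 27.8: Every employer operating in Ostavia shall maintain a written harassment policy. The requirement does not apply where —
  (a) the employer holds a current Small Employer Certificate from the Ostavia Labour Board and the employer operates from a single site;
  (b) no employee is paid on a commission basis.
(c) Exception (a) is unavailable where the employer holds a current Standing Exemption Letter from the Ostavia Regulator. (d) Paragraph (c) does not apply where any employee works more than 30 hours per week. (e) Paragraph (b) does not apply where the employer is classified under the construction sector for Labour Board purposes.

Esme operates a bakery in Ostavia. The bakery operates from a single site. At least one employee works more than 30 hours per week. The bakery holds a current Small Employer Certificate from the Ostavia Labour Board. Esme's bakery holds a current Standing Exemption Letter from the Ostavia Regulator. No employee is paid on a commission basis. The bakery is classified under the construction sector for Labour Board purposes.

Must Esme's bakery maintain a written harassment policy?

No — exception (a) applies; Esme's bakery is not required to maintain a written harassment policy.

Exception (a): a current Small Employer Certificate is held; the employer operates from a single site — every condition holds. Under paragraphs (c)–(d): (c) would limit (a) — a current Standing Exemption Letter is held — but (d) sets (c) aside: (d) operates against (c): at least one employee exceeds 30 hours/week. (a) remains available.
Exception (b) is satisfied on its face — no employee is paid on commission. Turning to paragraph (e): (e) applies — the bakery is classified under the construction sector. Exception (b) does not apply.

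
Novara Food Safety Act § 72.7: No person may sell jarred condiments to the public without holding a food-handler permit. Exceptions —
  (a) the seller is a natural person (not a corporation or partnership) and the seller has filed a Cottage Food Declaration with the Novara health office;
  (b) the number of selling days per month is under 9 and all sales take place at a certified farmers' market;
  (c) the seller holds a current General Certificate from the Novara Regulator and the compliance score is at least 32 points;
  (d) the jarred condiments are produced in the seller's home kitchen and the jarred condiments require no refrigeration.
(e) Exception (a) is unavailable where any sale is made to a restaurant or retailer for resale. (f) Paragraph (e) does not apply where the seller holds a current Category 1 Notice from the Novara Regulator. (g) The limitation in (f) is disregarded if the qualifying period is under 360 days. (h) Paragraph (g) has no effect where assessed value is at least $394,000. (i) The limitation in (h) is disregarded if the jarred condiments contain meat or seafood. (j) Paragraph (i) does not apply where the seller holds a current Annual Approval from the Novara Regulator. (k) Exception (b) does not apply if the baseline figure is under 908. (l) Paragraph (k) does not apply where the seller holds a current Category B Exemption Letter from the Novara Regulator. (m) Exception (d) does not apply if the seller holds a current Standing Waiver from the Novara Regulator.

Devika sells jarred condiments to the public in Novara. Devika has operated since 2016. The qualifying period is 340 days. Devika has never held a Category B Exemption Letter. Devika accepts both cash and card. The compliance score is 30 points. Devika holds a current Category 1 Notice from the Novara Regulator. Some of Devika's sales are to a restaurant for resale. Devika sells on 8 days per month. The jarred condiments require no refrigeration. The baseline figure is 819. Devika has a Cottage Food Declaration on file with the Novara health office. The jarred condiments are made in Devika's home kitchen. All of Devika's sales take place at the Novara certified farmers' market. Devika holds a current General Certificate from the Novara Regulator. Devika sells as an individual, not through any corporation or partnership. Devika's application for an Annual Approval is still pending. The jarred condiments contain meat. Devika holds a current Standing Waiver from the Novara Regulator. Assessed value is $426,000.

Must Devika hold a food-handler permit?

Exception (a)'s conditions are all satisfied: the seller is a natural person; a Cottage Food Declaration is on file. However, paragraphs (e)–(j) must be considered: (e) operates against (a): some sales are to a restaurant for resale. (f) operates (a current Category 1 Notice is held), but is displaced by (g): (g) is triggered — the qualifying period is 340 days, under the 360 days limit. (h) would limit (g) — assessed value is $426,000, meeting the $394,000 threshold — but (i) sets (h) aside: (i) applies — the jarred condiments contain meat. (j) is not triggered (no current Annual Approval is held), so (i) stands. (a) is therefore removed.
Exception (b) is satisfied on its face — the number of selling days per month is 8, under the 9 limit; all sales are at a certified farmers' market. But applying paragraphs (k)–(l): (k) operates against (b): the baseline figure is 819, under the 908 limit. (l) is inapplicable (no current Category B Exemption Letter is held), so (k) stands. Exception (b) does not apply.
Exception (c) requires that the compliance score is at least 32 points; but the compliance score is 30 points, short of 32 points, so (c) is unavailable.
Exception (d): the jarred condiments are home-kitchen produced; the jarred condiments are shelf-stable — every condition holds. Turning to paragraph (m): (m) is triggered — a current Standing Waiver is held. So (d) is unavailable.
None of the exceptions is available; § 72.7 applies in full.

Yes — Devika must hold a food-handler permit.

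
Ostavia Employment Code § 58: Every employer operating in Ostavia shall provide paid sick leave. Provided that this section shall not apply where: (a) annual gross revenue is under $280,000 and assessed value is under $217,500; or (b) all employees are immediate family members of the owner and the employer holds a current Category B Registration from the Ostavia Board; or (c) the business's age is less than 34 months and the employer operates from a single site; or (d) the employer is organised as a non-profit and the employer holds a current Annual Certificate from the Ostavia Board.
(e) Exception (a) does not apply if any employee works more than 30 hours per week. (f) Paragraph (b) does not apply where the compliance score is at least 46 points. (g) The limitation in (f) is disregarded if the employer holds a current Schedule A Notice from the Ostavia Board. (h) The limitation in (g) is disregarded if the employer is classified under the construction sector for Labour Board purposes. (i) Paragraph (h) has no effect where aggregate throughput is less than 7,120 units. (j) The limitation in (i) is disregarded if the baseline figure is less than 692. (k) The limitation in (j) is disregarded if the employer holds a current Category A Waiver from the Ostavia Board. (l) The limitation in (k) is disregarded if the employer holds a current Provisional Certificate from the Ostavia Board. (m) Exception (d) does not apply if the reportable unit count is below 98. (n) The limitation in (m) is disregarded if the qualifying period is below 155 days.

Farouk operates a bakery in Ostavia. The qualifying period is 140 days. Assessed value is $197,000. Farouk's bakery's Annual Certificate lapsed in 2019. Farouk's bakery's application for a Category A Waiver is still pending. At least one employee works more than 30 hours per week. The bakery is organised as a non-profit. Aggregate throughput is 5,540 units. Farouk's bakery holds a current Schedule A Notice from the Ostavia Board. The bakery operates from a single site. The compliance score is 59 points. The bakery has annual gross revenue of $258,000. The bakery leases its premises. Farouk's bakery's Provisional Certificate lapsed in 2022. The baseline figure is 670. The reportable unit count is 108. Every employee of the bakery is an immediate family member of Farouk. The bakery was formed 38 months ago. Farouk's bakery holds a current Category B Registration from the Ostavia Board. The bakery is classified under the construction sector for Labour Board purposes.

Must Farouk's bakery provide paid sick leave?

Yes — Farouk's bakery must provide paid sick leave.

Exception (a): annual gross revenue is $258,000, under the $280,000 limit; assessed value is $197,000, under the $217,500 limit — every condition holds. Turning to paragraph (e): (e) operates against (a): at least one employee exceeds 30 hours/week. Exception (a) does not apply.
All of (b)'s requirements are met (every employee is an immediate family member; a current Category B Registration is held). Turning to paragraphs (f)–(l): (f) applies — the compliance score is 59 points, meeting the 46 points threshold. (g) is triggered (a current Schedule A Notice is held), but is overridden by (h): (h) operates against (g): the bakery is classified under the construction sector. (i) would limit (h) — aggregate throughput is 5,540 units, less than the 7,120 units limit — but (j) sets (i) aside: (j) operates against (i): the baseline figure is 670, less than the 692 limit. (k) is not triggered (there is no Category A Waiver in force), so (j) stands. So (b) is unavailable.
Exception (c) requires that the business's age is less than 34 months; but the business's age is 38 months, not less than 34 months, so (c) is unavailable.
Exception (d) fails — the Annual Certificate is not current.
Every exception is unavailable, so the rule governs.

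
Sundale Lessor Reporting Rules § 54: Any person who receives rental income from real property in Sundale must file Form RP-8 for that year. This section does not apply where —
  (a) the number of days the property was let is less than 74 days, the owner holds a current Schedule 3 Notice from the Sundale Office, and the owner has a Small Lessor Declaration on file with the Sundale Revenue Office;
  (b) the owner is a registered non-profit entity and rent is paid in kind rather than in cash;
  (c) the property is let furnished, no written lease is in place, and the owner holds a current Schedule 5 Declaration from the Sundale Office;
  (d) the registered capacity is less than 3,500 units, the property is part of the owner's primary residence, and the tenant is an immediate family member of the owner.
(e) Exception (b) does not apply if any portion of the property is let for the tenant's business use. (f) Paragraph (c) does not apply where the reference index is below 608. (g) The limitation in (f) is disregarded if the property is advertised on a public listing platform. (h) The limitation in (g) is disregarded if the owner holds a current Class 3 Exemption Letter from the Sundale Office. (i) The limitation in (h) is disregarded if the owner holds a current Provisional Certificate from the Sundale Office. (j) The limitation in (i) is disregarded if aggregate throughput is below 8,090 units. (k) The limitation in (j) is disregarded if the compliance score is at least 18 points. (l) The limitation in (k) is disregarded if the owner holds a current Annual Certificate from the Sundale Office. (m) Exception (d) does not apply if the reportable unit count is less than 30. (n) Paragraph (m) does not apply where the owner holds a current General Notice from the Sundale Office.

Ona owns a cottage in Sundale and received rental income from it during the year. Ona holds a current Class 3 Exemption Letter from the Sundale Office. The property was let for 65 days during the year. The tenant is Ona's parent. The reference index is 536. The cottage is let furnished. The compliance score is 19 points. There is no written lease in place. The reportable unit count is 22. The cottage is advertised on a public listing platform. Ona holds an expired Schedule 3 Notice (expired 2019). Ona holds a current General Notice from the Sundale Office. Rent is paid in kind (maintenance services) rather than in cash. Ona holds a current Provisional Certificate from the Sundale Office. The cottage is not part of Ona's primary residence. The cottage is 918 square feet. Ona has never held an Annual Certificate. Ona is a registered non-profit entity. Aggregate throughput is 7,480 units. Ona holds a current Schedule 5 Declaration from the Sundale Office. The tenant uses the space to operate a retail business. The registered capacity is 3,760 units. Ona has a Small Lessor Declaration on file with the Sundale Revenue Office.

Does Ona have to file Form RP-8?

No — exception (c) applies; Ona is not required to file Form RP-8.

Exception (a) does not apply: there is no Schedule 3 Notice in force.
Exception (b)'s conditions are all satisfied: Ona is a registered non-profit; rent is paid in kind. However, paragraph (e) must be considered: (e) operates against (b): the space is let for business use. (b) is therefore removed.
Exception (c) is satisfied on its face — the property is let furnished; there is no written lease; a current Schedule 5 Declaration is held. As to paragraphs (f)–(l): (f) would limit (c) — the reference index is 536, below the 608 limit — but (g) sets (f) aside: (g) operates against (f): the property is publicly advertised. (h) applies (a current Class 3 Exemption Letter is held), but is overridden by (i): (i) operates — a current Provisional Certificate is held. (j) operates (aggregate throughput is 7,480 units, below the 8,090 units limit), but is displaced by (k): (k) operates against (j): the compliance score is 19 points, meeting the 18 points threshold. (l) is inapplicable (the Annual Certificate is not current), so (k) stands. Exception (c) stands.
Exception (d) fails — the registered capacity is 3,760 units, not less than 3,500 units.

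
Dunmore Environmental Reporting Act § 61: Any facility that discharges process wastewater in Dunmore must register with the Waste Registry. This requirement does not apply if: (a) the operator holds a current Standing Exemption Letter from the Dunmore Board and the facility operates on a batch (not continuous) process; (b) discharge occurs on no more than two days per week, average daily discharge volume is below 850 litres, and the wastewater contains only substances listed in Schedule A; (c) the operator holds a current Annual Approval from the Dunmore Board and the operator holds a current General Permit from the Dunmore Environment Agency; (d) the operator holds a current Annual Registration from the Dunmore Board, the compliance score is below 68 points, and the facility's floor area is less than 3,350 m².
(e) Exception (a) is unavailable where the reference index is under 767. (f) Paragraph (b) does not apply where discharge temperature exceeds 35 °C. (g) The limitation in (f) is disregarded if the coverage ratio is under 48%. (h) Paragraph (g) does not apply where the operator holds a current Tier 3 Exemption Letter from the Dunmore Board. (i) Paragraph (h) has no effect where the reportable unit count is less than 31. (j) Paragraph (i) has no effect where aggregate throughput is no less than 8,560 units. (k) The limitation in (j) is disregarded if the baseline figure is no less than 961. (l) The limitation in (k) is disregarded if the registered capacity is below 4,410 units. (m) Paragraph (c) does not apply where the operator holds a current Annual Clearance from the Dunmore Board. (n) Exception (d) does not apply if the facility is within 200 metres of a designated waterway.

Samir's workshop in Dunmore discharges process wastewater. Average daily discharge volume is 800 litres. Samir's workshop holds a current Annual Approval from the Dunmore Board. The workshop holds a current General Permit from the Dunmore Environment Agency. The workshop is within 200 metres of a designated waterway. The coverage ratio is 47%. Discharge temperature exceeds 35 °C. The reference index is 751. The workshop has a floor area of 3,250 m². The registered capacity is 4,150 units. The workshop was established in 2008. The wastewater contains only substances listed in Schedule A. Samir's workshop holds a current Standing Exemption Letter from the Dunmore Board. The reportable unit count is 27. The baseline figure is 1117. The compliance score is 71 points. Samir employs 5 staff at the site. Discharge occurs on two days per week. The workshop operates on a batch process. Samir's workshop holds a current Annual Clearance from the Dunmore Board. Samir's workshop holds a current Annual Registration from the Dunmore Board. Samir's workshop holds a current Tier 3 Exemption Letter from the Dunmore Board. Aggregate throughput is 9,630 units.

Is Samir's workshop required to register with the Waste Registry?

Yes — Samir's workshop must register with the Waste Registry.

Exception (a) is satisfied on its face — a current Standing Exemption Letter is held; the facility operates on a batch process. Turning to paragraph (e): (e) applies — the reference index is 751, under the 767 limit. Exception (a) does not apply.
Exception (b)'s conditions are all satisfied: discharge occurs on no more than two days per week; average daily discharge volume is 800 litres, below the 850 litres limit; the wastewater is Schedule-A-only. However, paragraphs (f)–(l) must be considered: (f) operates against (b): discharge temperature exceeds 35 °C. (g) is engaged (the coverage ratio is 47%, under the 48% limit), but yields to (h): (h) operates against (g): a current Tier 3 Exemption Letter is held. (i) is triggered (the reportable unit count is 27, less than the 31 limit), but is itself disapplied by (j): (j) operates against (i): aggregate throughput is 9,630 units, meeting the 8,560 units threshold. (k) applies (the baseline figure is 1,117, meeting the 961 threshold), but is set aside by (l): (l) operates against (k): the registered capacity is 4,150 units, below the 4,410 units limit. (b) is therefore removed.
Exception (c)'s conditions are all satisfied: a current Annual Approval is held; a current General Permit is held. But: (m) is triggered — a current Annual Clearance is held. Exception (c) does not apply.
Exception (d) requires that the compliance score is below 68 points; but the compliance score is 71 points, not below 68 points, so (d) is unavailable.
No exception applies. The general rule governs.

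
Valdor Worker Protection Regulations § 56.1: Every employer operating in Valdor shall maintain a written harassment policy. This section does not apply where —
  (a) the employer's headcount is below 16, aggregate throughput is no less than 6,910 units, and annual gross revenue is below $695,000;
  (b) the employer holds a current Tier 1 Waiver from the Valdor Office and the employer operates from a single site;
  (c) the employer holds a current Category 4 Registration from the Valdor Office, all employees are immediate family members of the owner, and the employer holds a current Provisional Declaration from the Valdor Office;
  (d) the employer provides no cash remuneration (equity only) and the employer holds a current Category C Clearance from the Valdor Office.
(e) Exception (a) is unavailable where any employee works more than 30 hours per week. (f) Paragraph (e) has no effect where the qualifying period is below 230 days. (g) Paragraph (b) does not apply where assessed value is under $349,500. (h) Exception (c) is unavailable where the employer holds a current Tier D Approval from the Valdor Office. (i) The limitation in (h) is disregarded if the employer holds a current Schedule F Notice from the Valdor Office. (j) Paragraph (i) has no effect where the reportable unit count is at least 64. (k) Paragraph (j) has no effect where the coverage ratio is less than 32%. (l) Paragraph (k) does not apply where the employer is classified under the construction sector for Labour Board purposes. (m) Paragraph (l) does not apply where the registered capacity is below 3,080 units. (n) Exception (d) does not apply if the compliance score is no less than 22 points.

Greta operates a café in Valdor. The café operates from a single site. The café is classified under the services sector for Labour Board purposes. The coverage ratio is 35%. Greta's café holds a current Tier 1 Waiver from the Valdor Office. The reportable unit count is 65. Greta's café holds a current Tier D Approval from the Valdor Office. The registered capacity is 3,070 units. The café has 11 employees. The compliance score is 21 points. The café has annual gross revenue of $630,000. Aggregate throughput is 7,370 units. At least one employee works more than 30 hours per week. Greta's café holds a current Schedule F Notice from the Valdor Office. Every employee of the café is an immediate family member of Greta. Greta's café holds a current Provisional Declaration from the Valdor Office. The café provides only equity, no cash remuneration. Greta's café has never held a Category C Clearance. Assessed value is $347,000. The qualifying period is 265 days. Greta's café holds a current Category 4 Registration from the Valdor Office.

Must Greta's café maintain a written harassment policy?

Yes — Greta's café must maintain a written harassment policy.

Exception (a): the employer's headcount is 11, below the 16 limit; aggregate throughput is 7,370 units, meeting the 6,910 units threshold; annual gross revenue is $630,000, below the $695,000 limit — every condition holds. But applying paragraphs (e)–(f): (e) is triggered — at least one employee exceeds 30 hours/week. (f), which would lift (e), is not engaged — the qualifying period is 265 days, not below 230 days. So (a) is unavailable.
Exception (b)'s conditions are all satisfied: a current Tier 1 Waiver is held; the employer operates from a single site. But applying paragraph (g): (g) operates against (b): assessed value is $347,000, under the $349,500 limit. So (b) is unavailable.
Exception (c) is satisfied on its face — a current Category 4 Registration is held; every employee is an immediate family member; a current Provisional Declaration is held. However, paragraphs (h)–(m) must be considered: (h) operates against (c): a current Tier D Approval is held. (i) operates (a current Schedule F Notice is held), but is set aside by (j): (j) operates against (i): the reportable unit count is 65, meeting the 64 threshold. (k) is not engaged (the coverage ratio is 35%, not less than 32%), so (j) stands. (c) is therefore removed.
Exception (d) fails — there is no Category C Clearance in force.
No exception applies. The general rule governs.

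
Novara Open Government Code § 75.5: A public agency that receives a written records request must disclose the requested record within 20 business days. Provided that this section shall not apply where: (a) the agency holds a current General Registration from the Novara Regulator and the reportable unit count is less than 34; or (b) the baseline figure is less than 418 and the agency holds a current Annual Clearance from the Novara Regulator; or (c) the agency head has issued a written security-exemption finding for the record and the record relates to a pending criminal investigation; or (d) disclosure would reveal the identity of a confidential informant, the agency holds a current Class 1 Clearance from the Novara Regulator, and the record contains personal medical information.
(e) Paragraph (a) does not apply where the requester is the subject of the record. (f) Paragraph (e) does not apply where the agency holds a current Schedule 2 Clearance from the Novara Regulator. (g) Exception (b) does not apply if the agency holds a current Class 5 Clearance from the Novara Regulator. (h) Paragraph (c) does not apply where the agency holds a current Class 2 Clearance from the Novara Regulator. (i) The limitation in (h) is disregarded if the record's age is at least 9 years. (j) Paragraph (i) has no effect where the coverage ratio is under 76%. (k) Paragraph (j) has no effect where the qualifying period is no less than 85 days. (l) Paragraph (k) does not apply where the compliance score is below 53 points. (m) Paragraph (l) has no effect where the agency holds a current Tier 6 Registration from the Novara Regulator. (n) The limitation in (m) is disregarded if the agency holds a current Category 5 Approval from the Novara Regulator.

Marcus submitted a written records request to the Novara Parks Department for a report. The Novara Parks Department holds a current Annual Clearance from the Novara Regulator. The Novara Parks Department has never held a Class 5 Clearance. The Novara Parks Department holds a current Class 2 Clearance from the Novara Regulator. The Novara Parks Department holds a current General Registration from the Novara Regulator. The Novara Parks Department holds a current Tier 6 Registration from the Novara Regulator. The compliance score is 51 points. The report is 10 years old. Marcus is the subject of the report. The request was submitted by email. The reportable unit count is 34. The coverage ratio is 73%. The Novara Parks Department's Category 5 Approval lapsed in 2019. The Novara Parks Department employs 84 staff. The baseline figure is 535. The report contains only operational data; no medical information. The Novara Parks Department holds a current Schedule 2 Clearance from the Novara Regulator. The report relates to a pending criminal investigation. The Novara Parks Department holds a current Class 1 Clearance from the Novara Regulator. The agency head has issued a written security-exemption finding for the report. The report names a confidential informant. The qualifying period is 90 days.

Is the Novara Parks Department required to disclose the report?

No — exception (c) applies; the Novara Parks Department is not required to disclose the report.

Exception (a) requires that the reportable unit count is less than 34; but the reportable unit count is 34, not less than 34, so (a) is unavailable.
Exception (b) fails — the baseline figure is 535, not less than 418.
All of (c)'s requirements are met (a written security-exemption finding has been issued; the report relates to a pending investigation). Considering the limiting provisions: (h) would limit (c) — a current Class 2 Clearance is held — but (i) sets (h) aside: (i) is engaged — the record's age is 10 years, meeting the 9 years threshold. (j) would limit (i) — the coverage ratio is 73%, under the 76% limit — but (k) sets (j) aside: (k) applies — the qualifying period is 90 days, meeting the 85 days threshold. (l) applies (the compliance score is 51 points, below the 53 points limit), but is overridden by (m): (m) applies — a current Tier 6 Registration is held. (n) is not engaged (no current Category 5 Approval is held), so (m) stands. Exception (c) stands.
Exception (d) requires that the record contains personal medical information; but the report contains only operational data, so (d) is unavailable.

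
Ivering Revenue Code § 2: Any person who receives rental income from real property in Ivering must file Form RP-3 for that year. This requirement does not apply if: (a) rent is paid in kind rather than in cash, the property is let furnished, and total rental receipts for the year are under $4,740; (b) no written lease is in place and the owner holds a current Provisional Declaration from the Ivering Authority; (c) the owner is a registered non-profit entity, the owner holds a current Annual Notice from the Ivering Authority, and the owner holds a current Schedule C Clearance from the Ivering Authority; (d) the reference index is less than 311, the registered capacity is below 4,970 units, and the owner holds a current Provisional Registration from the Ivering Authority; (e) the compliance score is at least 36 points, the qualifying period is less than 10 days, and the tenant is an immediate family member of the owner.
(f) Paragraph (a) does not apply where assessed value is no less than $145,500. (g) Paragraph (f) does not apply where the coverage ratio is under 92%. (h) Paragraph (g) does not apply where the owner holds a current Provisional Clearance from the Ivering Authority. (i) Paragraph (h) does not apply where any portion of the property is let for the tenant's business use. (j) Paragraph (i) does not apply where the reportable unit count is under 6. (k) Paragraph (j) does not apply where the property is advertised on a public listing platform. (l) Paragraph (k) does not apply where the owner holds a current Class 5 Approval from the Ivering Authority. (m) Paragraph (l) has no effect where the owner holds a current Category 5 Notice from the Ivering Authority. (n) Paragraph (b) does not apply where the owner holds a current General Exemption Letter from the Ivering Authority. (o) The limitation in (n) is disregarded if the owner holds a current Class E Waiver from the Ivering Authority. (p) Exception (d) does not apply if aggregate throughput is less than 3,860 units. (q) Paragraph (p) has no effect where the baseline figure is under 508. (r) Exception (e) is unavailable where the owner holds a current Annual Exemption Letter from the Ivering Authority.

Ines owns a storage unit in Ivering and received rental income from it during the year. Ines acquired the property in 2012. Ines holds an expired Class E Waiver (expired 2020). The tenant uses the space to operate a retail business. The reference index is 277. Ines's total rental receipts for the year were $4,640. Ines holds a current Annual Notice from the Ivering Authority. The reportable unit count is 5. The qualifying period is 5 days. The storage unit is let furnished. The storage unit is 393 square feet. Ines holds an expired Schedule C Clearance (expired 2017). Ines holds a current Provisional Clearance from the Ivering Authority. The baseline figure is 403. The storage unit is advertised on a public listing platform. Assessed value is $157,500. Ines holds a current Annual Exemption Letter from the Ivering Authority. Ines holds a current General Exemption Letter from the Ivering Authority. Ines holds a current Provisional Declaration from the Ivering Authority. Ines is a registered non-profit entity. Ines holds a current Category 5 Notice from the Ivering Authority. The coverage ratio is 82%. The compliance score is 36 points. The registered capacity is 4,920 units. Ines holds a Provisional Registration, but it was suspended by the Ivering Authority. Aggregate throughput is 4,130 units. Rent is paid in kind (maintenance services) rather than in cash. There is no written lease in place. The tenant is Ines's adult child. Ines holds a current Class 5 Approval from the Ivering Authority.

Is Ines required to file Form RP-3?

Exception (a) is satisfied on its face — rent is paid in kind; the property is let furnished; total rental receipts for the year are $4,640, under the $4,740 limit. Applying paragraphs (f)–(m): (f) would limit (a) — assessed value is $157,500, meeting the $145,500 threshold — but (g) sets (f) aside: (g) is triggered — the coverage ratio is 82%, under the 92% limit. (h) would limit (g) — a current Provisional Clearance is held — but (i) sets (h) aside: (i) operates against (h): the space is let for business use. (j) would limit (i) — the reportable unit count is 5, under the 6 limit — but (k) sets (j) aside: (k) applies — the property is publicly advertised. (l) is triggered (a current Class 5 Approval is held), but yields to (m): (m) applies — a current Category 5 Notice is held. Exception (a) stands.
Exception (b)'s conditions are all satisfied: there is no written lease; a current Provisional Declaration is held. However, paragraphs (n)–(o) must be considered: (n) operates against (b): a current General Exemption Letter is held. (o) is not engaged (no current Class E Waiver is held), so (n) stands. Exception (b) does not apply.
Exception (c) does not apply: there is no Schedule C Clearance in force.
Exception (d) requires that the owner holds a current Provisional Registration from the Ivering Authority; but there is no Provisional Registration in force, so (d) is unavailable.
Exception (e): the compliance score is 36 points, meeting the 36 points threshold; the qualifying period is 5 days, less than the 10 days limit; the tenant is an immediate family member — every condition holds. But applying paragraph (r): (r) operates against (e): a current Annual Exemption Letter is held. Exception (e) does not apply.

No — exception (a) applies; Ines is not required to file Form RP-3.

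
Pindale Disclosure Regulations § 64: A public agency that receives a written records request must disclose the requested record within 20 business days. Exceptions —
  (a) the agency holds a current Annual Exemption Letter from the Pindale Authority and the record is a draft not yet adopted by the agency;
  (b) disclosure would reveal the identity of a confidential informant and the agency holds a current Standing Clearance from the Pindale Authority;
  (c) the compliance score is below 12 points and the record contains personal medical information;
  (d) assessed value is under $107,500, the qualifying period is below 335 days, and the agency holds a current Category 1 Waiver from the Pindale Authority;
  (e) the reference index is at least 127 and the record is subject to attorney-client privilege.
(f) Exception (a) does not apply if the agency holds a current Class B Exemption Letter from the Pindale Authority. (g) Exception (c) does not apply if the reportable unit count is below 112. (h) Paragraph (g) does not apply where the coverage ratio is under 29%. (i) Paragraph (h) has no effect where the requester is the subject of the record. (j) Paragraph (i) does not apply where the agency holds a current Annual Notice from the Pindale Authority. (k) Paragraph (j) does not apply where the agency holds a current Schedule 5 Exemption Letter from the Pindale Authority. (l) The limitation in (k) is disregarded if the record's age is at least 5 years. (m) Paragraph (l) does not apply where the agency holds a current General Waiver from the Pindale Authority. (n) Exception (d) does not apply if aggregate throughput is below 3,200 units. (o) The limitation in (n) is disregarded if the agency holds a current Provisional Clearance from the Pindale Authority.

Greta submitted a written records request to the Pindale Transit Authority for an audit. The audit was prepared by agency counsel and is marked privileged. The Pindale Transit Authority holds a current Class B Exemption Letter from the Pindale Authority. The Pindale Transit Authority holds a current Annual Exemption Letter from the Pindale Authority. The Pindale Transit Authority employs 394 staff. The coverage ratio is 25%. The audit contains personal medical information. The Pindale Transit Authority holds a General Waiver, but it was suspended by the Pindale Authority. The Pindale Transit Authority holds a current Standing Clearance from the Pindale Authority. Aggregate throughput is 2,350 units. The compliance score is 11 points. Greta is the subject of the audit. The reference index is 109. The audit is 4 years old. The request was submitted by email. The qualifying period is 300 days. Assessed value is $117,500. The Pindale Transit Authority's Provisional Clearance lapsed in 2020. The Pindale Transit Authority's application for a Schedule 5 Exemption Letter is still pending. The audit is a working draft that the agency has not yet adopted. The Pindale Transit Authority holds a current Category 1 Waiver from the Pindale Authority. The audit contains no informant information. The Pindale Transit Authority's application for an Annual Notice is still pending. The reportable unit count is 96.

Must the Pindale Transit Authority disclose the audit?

Exception (a): a current Annual Exemption Letter is held; the audit is an unadopted draft — every condition holds. Turning to paragraph (f): (f) is engaged — a current Class B Exemption Letter is held. (a) is therefore removed.
Exception (b) fails — the audit contains no informant information.
Exception (c) is satisfied on its face — the compliance score is 11 points, below the 12 points limit; the audit contains personal medical information. But applying paragraphs (g)–(m): (g) is engaged — the reportable unit count is 96, below the 112 limit. (h) is engaged (the coverage ratio is 25%, under the 29% limit), but yields to (i): (i) operates against (h): Greta is the subject of the audit. (j) is not triggered (no current Annual Notice is held), so (i) stands. So (c) is unavailable.
Exception (d) requires that assessed value is under $107,500; but assessed value is $117,500, not under $107,500, so (d) is unavailable.
Exception (e) fails — the reference index is 109, short of 127.
None of the exceptions is available; § 64 applies in full.

Yes — the Pindale Transit Authority must disclose the audit.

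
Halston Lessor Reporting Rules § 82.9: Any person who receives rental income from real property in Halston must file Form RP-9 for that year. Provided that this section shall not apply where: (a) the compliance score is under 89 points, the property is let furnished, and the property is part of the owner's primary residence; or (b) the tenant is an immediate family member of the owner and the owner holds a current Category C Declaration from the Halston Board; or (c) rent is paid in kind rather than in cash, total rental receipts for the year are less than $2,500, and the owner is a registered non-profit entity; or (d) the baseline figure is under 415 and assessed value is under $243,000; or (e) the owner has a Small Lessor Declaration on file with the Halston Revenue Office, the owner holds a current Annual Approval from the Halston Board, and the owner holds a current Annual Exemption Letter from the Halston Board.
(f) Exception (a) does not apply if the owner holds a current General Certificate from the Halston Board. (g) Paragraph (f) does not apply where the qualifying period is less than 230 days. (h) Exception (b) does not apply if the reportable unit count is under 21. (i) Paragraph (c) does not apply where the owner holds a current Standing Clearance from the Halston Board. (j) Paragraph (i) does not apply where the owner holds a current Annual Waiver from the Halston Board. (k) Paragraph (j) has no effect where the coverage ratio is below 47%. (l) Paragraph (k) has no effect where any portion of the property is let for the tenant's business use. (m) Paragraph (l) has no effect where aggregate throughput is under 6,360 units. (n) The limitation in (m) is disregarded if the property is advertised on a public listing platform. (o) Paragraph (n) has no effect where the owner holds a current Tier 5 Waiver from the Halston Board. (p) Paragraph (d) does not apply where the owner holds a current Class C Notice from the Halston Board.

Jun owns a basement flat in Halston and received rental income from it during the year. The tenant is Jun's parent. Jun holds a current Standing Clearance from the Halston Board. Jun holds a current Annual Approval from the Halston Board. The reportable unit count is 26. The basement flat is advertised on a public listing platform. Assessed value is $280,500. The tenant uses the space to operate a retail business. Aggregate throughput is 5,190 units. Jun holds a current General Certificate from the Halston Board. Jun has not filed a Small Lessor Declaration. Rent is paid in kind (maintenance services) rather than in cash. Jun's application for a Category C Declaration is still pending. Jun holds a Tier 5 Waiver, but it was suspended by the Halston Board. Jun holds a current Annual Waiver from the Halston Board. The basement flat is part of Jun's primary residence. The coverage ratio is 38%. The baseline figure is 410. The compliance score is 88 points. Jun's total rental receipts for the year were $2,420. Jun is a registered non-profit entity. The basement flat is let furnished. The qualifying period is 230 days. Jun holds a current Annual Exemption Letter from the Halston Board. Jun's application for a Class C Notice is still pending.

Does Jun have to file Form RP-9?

No — exception (c) applies; Jun is not required to file Form RP-9.

Exception (a) is satisfied on its face — the compliance score is 88 points, under the 89 points limit; the property is let furnished; the basement flat is part of the primary residence. But: (f) operates — a current General Certificate is held. (g) is not triggered (the qualifying period is 230 days, not less than 230 days), so (f) stands. Exception (a) does not apply.
Exception (b) requires that the owner holds a current Category C Declaration from the Halston Board; but the Category C Declaration is not current, so (b) is unavailable.
Exception (c): rent is paid in kind; total rental receipts for the year are $2,420, less than the $2,500 limit; Jun is a registered non-profit — every condition holds. As to paragraphs (i)–(o): (i) is engaged (a current Standing Clearance is held), but yields to (j): (j) operates against (i): a current Annual Waiver is held. (k) would limit (j) — the coverage ratio is 38%, below the 47% limit — but (l) sets (k) aside: (l) is engaged — the space is let for business use. (m) is triggered (aggregate throughput is 5,190 units, under the 6,360 units limit), but is set aside by (n): (n) applies — the property is publicly advertised. (o) is inapplicable (there is no Tier 5 Waiver in force), so (n) stands. (c) remains available.
Exception (d) does not apply: assessed value is $280,500, not under $243,000.
Exception (e) fails — no Small Lessor Declaration is on file.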